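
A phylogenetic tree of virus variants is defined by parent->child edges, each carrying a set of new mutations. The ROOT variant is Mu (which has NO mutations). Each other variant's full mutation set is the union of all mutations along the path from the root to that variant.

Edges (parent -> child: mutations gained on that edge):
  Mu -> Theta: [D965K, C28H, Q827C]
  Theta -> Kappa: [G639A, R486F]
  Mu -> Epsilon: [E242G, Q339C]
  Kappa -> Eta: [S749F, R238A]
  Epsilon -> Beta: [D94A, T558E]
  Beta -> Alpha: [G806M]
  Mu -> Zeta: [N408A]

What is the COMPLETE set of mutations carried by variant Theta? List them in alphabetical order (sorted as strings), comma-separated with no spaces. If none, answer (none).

Answer: C28H,D965K,Q827C

Derivation:
At Mu: gained [] -> total []
At Theta: gained ['D965K', 'C28H', 'Q827C'] -> total ['C28H', 'D965K', 'Q827C']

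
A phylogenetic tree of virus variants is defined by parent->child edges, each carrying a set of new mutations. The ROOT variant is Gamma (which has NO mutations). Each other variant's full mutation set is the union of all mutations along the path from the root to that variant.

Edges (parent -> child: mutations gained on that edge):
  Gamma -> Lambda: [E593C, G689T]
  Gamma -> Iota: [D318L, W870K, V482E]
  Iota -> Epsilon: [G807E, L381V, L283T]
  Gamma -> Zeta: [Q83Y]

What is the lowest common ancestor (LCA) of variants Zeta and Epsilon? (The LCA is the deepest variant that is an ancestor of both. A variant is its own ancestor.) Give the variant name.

Path from root to Zeta: Gamma -> Zeta
  ancestors of Zeta: {Gamma, Zeta}
Path from root to Epsilon: Gamma -> Iota -> Epsilon
  ancestors of Epsilon: {Gamma, Iota, Epsilon}
Common ancestors: {Gamma}
Walk up from Epsilon: Epsilon (not in ancestors of Zeta), Iota (not in ancestors of Zeta), Gamma (in ancestors of Zeta)
Deepest common ancestor (LCA) = Gamma

Answer: Gamma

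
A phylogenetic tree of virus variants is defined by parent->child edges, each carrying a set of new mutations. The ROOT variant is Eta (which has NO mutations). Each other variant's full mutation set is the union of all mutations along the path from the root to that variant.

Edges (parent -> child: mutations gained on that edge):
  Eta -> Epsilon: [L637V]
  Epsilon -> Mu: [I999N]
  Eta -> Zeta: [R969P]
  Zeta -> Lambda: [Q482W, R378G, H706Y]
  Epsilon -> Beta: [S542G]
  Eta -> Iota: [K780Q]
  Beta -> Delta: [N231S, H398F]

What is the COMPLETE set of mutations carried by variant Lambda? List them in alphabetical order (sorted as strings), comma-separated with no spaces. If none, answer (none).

At Eta: gained [] -> total []
At Zeta: gained ['R969P'] -> total ['R969P']
At Lambda: gained ['Q482W', 'R378G', 'H706Y'] -> total ['H706Y', 'Q482W', 'R378G', 'R969P']

Answer: H706Y,Q482W,R378G,R969P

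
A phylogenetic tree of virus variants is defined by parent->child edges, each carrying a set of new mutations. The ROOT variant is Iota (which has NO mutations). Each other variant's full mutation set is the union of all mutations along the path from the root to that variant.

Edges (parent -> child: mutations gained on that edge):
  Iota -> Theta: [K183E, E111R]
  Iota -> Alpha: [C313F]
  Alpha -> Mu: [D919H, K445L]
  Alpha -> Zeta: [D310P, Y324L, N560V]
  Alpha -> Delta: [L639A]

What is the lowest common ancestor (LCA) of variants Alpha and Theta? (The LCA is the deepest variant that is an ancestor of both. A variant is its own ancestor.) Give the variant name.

Path from root to Alpha: Iota -> Alpha
  ancestors of Alpha: {Iota, Alpha}
Path from root to Theta: Iota -> Theta
  ancestors of Theta: {Iota, Theta}
Common ancestors: {Iota}
Walk up from Theta: Theta (not in ancestors of Alpha), Iota (in ancestors of Alpha)
Deepest common ancestor (LCA) = Iota

Answer: Iota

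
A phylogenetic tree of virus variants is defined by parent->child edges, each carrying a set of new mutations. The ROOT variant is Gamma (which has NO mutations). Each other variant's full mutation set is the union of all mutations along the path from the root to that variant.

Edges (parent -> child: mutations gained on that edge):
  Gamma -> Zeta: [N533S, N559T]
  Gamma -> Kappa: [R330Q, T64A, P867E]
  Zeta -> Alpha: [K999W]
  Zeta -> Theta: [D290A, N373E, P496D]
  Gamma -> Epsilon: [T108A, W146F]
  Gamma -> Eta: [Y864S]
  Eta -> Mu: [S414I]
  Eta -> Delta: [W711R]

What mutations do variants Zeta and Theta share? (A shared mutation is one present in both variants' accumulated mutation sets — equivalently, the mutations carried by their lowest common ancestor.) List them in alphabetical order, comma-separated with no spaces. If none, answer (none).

Answer: N533S,N559T

Derivation:
Accumulating mutations along path to Zeta:
  At Gamma: gained [] -> total []
  At Zeta: gained ['N533S', 'N559T'] -> total ['N533S', 'N559T']
Mutations(Zeta) = ['N533S', 'N559T']
Accumulating mutations along path to Theta:
  At Gamma: gained [] -> total []
  At Zeta: gained ['N533S', 'N559T'] -> total ['N533S', 'N559T']
  At Theta: gained ['D290A', 'N373E', 'P496D'] -> total ['D290A', 'N373E', 'N533S', 'N559T', 'P496D']
Mutations(Theta) = ['D290A', 'N373E', 'N533S', 'N559T', 'P496D']
Intersection: ['N533S', 'N559T'] ∩ ['D290A', 'N373E', 'N533S', 'N559T', 'P496D'] = ['N533S', 'N559T']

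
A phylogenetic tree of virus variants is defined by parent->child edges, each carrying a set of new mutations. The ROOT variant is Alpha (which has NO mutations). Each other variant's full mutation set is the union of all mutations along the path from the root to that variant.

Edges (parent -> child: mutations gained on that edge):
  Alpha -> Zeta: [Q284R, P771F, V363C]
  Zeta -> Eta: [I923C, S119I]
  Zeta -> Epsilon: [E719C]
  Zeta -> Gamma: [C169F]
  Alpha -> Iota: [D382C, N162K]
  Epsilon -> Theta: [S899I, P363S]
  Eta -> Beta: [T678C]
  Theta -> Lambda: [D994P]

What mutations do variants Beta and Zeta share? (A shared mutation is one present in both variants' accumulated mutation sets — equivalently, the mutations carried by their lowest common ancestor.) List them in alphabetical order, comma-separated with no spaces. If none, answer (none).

Accumulating mutations along path to Beta:
  At Alpha: gained [] -> total []
  At Zeta: gained ['Q284R', 'P771F', 'V363C'] -> total ['P771F', 'Q284R', 'V363C']
  At Eta: gained ['I923C', 'S119I'] -> total ['I923C', 'P771F', 'Q284R', 'S119I', 'V363C']
  At Beta: gained ['T678C'] -> total ['I923C', 'P771F', 'Q284R', 'S119I', 'T678C', 'V363C']
Mutations(Beta) = ['I923C', 'P771F', 'Q284R', 'S119I', 'T678C', 'V363C']
Accumulating mutations along path to Zeta:
  At Alpha: gained [] -> total []
  At Zeta: gained ['Q284R', 'P771F', 'V363C'] -> total ['P771F', 'Q284R', 'V363C']
Mutations(Zeta) = ['P771F', 'Q284R', 'V363C']
Intersection: ['I923C', 'P771F', 'Q284R', 'S119I', 'T678C', 'V363C'] ∩ ['P771F', 'Q284R', 'V363C'] = ['P771F', 'Q284R', 'V363C']

Answer: P771F,Q284R,V363C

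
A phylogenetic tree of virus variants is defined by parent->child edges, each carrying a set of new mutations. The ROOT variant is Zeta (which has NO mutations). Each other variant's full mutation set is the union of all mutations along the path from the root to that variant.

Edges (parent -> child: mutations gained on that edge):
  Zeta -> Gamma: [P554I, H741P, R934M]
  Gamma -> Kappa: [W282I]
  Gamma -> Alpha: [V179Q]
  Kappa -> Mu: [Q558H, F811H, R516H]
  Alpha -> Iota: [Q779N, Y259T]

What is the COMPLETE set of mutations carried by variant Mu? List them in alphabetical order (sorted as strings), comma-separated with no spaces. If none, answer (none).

Answer: F811H,H741P,P554I,Q558H,R516H,R934M,W282I

Derivation:
At Zeta: gained [] -> total []
At Gamma: gained ['P554I', 'H741P', 'R934M'] -> total ['H741P', 'P554I', 'R934M']
At Kappa: gained ['W282I'] -> total ['H741P', 'P554I', 'R934M', 'W282I']
At Mu: gained ['Q558H', 'F811H', 'R516H'] -> total ['F811H', 'H741P', 'P554I', 'Q558H', 'R516H', 'R934M', 'W282I']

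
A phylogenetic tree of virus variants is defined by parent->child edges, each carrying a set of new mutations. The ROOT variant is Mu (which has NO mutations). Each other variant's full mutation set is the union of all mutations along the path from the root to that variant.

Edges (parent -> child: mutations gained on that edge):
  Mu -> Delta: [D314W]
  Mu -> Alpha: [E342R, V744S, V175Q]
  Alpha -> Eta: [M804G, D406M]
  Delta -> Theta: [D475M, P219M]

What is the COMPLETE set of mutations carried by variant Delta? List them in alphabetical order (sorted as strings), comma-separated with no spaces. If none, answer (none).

At Mu: gained [] -> total []
At Delta: gained ['D314W'] -> total ['D314W']

Answer: D314W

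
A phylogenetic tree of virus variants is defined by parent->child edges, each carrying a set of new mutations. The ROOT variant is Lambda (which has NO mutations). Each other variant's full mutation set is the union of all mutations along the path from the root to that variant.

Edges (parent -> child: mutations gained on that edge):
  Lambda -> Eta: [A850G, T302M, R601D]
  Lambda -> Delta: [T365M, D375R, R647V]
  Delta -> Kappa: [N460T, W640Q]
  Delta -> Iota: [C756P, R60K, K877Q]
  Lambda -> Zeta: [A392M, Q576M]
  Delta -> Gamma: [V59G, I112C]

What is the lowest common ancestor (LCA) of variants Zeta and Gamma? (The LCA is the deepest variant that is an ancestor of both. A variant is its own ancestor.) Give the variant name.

Answer: Lambda

Derivation:
Path from root to Zeta: Lambda -> Zeta
  ancestors of Zeta: {Lambda, Zeta}
Path from root to Gamma: Lambda -> Delta -> Gamma
  ancestors of Gamma: {Lambda, Delta, Gamma}
Common ancestors: {Lambda}
Walk up from Gamma: Gamma (not in ancestors of Zeta), Delta (not in ancestors of Zeta), Lambda (in ancestors of Zeta)
Deepest common ancestor (LCA) = Lambda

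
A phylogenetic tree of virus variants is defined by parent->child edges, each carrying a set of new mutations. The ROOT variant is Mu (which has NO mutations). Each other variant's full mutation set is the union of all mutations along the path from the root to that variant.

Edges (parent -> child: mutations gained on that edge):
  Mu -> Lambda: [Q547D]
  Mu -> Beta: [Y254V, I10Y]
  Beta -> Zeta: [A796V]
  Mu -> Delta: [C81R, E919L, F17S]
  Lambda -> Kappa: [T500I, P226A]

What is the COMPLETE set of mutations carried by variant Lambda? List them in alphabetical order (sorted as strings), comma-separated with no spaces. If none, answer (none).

At Mu: gained [] -> total []
At Lambda: gained ['Q547D'] -> total ['Q547D']

Answer: Q547D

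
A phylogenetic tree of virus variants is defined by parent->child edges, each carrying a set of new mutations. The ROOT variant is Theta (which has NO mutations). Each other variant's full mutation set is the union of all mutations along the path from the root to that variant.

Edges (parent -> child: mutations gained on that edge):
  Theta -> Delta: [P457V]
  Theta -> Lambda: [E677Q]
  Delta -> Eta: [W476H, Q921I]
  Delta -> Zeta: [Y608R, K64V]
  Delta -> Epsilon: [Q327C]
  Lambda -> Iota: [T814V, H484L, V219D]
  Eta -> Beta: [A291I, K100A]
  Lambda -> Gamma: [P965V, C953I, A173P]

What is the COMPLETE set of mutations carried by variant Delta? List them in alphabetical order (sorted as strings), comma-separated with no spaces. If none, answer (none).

Answer: P457V

Derivation:
At Theta: gained [] -> total []
At Delta: gained ['P457V'] -> total ['P457V']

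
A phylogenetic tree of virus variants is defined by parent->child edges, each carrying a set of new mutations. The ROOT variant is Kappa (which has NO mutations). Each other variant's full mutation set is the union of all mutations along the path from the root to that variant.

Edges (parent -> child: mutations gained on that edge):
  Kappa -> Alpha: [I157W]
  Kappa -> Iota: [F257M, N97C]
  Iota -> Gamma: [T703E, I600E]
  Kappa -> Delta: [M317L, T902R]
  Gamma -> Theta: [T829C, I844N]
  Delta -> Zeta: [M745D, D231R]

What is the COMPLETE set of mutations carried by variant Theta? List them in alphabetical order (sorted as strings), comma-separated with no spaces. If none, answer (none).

Answer: F257M,I600E,I844N,N97C,T703E,T829C

Derivation:
At Kappa: gained [] -> total []
At Iota: gained ['F257M', 'N97C'] -> total ['F257M', 'N97C']
At Gamma: gained ['T703E', 'I600E'] -> total ['F257M', 'I600E', 'N97C', 'T703E']
At Theta: gained ['T829C', 'I844N'] -> total ['F257M', 'I600E', 'I844N', 'N97C', 'T703E', 'T829C']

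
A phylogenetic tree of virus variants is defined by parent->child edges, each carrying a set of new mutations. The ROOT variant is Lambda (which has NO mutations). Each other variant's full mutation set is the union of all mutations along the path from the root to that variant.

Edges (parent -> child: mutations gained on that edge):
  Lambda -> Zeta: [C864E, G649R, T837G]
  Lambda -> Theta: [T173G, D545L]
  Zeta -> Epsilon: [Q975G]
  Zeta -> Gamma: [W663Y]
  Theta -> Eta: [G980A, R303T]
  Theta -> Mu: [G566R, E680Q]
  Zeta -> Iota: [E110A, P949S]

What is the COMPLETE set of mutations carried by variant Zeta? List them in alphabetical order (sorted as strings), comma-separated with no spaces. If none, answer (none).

At Lambda: gained [] -> total []
At Zeta: gained ['C864E', 'G649R', 'T837G'] -> total ['C864E', 'G649R', 'T837G']

Answer: C864E,G649R,T837G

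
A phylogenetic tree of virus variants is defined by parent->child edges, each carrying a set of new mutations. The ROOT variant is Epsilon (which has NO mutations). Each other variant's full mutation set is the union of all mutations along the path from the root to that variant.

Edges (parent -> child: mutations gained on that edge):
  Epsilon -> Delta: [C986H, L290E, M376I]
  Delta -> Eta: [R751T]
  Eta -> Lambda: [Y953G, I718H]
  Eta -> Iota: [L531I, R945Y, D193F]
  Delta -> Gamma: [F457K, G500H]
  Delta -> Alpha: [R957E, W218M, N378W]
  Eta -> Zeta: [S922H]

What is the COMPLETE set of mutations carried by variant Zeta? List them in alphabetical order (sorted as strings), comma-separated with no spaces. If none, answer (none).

Answer: C986H,L290E,M376I,R751T,S922H

Derivation:
At Epsilon: gained [] -> total []
At Delta: gained ['C986H', 'L290E', 'M376I'] -> total ['C986H', 'L290E', 'M376I']
At Eta: gained ['R751T'] -> total ['C986H', 'L290E', 'M376I', 'R751T']
At Zeta: gained ['S922H'] -> total ['C986H', 'L290E', 'M376I', 'R751T', 'S922H']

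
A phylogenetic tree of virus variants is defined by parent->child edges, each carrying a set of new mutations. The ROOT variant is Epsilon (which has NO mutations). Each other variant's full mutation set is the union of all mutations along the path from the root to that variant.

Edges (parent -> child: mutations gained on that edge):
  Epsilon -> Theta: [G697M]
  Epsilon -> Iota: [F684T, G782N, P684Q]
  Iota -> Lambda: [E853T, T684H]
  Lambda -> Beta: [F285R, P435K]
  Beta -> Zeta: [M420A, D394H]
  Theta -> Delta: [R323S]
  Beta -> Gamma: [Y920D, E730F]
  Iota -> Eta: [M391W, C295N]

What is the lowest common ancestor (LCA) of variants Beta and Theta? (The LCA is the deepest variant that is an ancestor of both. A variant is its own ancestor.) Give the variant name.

Path from root to Beta: Epsilon -> Iota -> Lambda -> Beta
  ancestors of Beta: {Epsilon, Iota, Lambda, Beta}
Path from root to Theta: Epsilon -> Theta
  ancestors of Theta: {Epsilon, Theta}
Common ancestors: {Epsilon}
Walk up from Theta: Theta (not in ancestors of Beta), Epsilon (in ancestors of Beta)
Deepest common ancestor (LCA) = Epsilon

Answer: Epsilon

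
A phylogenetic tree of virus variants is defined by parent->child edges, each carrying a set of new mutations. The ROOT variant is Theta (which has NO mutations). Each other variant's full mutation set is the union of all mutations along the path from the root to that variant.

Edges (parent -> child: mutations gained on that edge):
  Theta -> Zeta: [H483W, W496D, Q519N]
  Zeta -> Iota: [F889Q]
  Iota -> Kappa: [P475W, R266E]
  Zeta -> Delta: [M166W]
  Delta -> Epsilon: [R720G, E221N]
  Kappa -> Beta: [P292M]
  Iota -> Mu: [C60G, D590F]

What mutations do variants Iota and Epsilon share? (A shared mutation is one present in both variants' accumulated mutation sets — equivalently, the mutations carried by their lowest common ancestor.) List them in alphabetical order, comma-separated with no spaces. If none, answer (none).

Accumulating mutations along path to Iota:
  At Theta: gained [] -> total []
  At Zeta: gained ['H483W', 'W496D', 'Q519N'] -> total ['H483W', 'Q519N', 'W496D']
  At Iota: gained ['F889Q'] -> total ['F889Q', 'H483W', 'Q519N', 'W496D']
Mutations(Iota) = ['F889Q', 'H483W', 'Q519N', 'W496D']
Accumulating mutations along path to Epsilon:
  At Theta: gained [] -> total []
  At Zeta: gained ['H483W', 'W496D', 'Q519N'] -> total ['H483W', 'Q519N', 'W496D']
  At Delta: gained ['M166W'] -> total ['H483W', 'M166W', 'Q519N', 'W496D']
  At Epsilon: gained ['R720G', 'E221N'] -> total ['E221N', 'H483W', 'M166W', 'Q519N', 'R720G', 'W496D']
Mutations(Epsilon) = ['E221N', 'H483W', 'M166W', 'Q519N', 'R720G', 'W496D']
Intersection: ['F889Q', 'H483W', 'Q519N', 'W496D'] ∩ ['E221N', 'H483W', 'M166W', 'Q519N', 'R720G', 'W496D'] = ['H483W', 'Q519N', 'W496D']

Answer: H483W,Q519N,W496D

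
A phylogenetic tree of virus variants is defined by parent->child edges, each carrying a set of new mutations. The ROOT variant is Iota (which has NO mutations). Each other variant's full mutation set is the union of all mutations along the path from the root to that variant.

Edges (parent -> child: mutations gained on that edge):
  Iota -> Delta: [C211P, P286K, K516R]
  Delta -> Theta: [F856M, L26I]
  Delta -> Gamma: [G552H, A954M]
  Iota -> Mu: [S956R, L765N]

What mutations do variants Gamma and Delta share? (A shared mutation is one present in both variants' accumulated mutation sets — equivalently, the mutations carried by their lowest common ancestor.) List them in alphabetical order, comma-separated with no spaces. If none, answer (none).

Answer: C211P,K516R,P286K

Derivation:
Accumulating mutations along path to Gamma:
  At Iota: gained [] -> total []
  At Delta: gained ['C211P', 'P286K', 'K516R'] -> total ['C211P', 'K516R', 'P286K']
  At Gamma: gained ['G552H', 'A954M'] -> total ['A954M', 'C211P', 'G552H', 'K516R', 'P286K']
Mutations(Gamma) = ['A954M', 'C211P', 'G552H', 'K516R', 'P286K']
Accumulating mutations along path to Delta:
  At Iota: gained [] -> total []
  At Delta: gained ['C211P', 'P286K', 'K516R'] -> total ['C211P', 'K516R', 'P286K']
Mutations(Delta) = ['C211P', 'K516R', 'P286K']
Intersection: ['A954M', 'C211P', 'G552H', 'K516R', 'P286K'] ∩ ['C211P', 'K516R', 'P286K'] = ['C211P', 'K516R', 'P286K']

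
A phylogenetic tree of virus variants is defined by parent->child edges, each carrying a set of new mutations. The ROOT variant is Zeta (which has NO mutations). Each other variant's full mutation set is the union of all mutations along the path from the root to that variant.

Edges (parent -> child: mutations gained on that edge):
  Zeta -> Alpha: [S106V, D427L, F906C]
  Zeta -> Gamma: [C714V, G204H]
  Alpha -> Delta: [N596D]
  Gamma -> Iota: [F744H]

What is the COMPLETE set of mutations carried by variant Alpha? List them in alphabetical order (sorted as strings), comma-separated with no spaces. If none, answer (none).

Answer: D427L,F906C,S106V

Derivation:
At Zeta: gained [] -> total []
At Alpha: gained ['S106V', 'D427L', 'F906C'] -> total ['D427L', 'F906C', 'S106V']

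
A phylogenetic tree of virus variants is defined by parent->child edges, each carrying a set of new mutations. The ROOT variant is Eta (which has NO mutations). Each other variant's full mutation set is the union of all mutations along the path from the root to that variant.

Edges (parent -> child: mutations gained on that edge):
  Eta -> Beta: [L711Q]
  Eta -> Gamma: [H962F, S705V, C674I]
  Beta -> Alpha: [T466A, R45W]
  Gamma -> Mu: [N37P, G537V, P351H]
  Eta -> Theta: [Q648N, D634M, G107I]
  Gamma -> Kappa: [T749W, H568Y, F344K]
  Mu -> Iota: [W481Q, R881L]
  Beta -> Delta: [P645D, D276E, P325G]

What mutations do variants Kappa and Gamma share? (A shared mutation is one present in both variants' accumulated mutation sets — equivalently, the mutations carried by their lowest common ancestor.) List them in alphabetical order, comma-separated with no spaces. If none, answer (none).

Accumulating mutations along path to Kappa:
  At Eta: gained [] -> total []
  At Gamma: gained ['H962F', 'S705V', 'C674I'] -> total ['C674I', 'H962F', 'S705V']
  At Kappa: gained ['T749W', 'H568Y', 'F344K'] -> total ['C674I', 'F344K', 'H568Y', 'H962F', 'S705V', 'T749W']
Mutations(Kappa) = ['C674I', 'F344K', 'H568Y', 'H962F', 'S705V', 'T749W']
Accumulating mutations along path to Gamma:
  At Eta: gained [] -> total []
  At Gamma: gained ['H962F', 'S705V', 'C674I'] -> total ['C674I', 'H962F', 'S705V']
Mutations(Gamma) = ['C674I', 'H962F', 'S705V']
Intersection: ['C674I', 'F344K', 'H568Y', 'H962F', 'S705V', 'T749W'] ∩ ['C674I', 'H962F', 'S705V'] = ['C674I', 'H962F', 'S705V']

Answer: C674I,H962F,S705V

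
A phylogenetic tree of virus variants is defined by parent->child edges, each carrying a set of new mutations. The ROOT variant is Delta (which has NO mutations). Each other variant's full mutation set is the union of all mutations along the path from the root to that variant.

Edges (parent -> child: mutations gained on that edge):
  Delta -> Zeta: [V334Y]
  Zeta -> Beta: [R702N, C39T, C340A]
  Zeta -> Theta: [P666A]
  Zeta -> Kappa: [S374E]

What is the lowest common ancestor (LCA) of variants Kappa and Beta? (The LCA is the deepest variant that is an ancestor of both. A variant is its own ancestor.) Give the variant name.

Answer: Zeta

Derivation:
Path from root to Kappa: Delta -> Zeta -> Kappa
  ancestors of Kappa: {Delta, Zeta, Kappa}
Path from root to Beta: Delta -> Zeta -> Beta
  ancestors of Beta: {Delta, Zeta, Beta}
Common ancestors: {Delta, Zeta}
Walk up from Beta: Beta (not in ancestors of Kappa), Zeta (in ancestors of Kappa), Delta (in ancestors of Kappa)
Deepest common ancestor (LCA) = Zeta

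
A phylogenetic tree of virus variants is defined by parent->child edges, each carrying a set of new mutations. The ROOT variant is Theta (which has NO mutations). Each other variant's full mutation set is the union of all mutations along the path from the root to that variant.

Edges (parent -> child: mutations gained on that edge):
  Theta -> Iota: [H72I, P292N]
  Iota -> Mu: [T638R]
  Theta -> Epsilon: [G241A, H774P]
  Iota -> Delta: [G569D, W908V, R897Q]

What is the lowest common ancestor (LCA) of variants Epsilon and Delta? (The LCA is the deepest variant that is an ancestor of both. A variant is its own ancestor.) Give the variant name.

Path from root to Epsilon: Theta -> Epsilon
  ancestors of Epsilon: {Theta, Epsilon}
Path from root to Delta: Theta -> Iota -> Delta
  ancestors of Delta: {Theta, Iota, Delta}
Common ancestors: {Theta}
Walk up from Delta: Delta (not in ancestors of Epsilon), Iota (not in ancestors of Epsilon), Theta (in ancestors of Epsilon)
Deepest common ancestor (LCA) = Theta

Answer: Theta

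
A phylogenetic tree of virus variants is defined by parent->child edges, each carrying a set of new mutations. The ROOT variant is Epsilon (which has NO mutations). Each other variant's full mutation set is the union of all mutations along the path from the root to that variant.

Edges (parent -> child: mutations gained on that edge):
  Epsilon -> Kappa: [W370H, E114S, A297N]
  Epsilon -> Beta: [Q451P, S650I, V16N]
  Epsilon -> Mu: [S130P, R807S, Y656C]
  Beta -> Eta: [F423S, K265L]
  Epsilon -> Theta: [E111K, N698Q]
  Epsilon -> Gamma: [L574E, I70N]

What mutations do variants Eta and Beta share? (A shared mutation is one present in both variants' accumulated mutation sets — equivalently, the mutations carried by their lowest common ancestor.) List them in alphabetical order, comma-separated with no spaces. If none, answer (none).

Answer: Q451P,S650I,V16N

Derivation:
Accumulating mutations along path to Eta:
  At Epsilon: gained [] -> total []
  At Beta: gained ['Q451P', 'S650I', 'V16N'] -> total ['Q451P', 'S650I', 'V16N']
  At Eta: gained ['F423S', 'K265L'] -> total ['F423S', 'K265L', 'Q451P', 'S650I', 'V16N']
Mutations(Eta) = ['F423S', 'K265L', 'Q451P', 'S650I', 'V16N']
Accumulating mutations along path to Beta:
  At Epsilon: gained [] -> total []
  At Beta: gained ['Q451P', 'S650I', 'V16N'] -> total ['Q451P', 'S650I', 'V16N']
Mutations(Beta) = ['Q451P', 'S650I', 'V16N']
Intersection: ['F423S', 'K265L', 'Q451P', 'S650I', 'V16N'] ∩ ['Q451P', 'S650I', 'V16N'] = ['Q451P', 'S650I', 'V16N']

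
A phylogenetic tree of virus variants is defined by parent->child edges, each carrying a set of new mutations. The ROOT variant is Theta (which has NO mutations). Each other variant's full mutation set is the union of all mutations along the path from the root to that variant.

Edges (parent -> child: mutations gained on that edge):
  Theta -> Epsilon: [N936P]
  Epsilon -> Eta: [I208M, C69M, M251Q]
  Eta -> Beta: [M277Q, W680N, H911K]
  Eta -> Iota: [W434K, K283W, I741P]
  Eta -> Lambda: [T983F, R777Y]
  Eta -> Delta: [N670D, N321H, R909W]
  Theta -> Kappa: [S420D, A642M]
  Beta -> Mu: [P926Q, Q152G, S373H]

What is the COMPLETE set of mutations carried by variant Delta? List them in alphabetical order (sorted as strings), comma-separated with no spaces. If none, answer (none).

Answer: C69M,I208M,M251Q,N321H,N670D,N936P,R909W

Derivation:
At Theta: gained [] -> total []
At Epsilon: gained ['N936P'] -> total ['N936P']
At Eta: gained ['I208M', 'C69M', 'M251Q'] -> total ['C69M', 'I208M', 'M251Q', 'N936P']
At Delta: gained ['N670D', 'N321H', 'R909W'] -> total ['C69M', 'I208M', 'M251Q', 'N321H', 'N670D', 'N936P', 'R909W']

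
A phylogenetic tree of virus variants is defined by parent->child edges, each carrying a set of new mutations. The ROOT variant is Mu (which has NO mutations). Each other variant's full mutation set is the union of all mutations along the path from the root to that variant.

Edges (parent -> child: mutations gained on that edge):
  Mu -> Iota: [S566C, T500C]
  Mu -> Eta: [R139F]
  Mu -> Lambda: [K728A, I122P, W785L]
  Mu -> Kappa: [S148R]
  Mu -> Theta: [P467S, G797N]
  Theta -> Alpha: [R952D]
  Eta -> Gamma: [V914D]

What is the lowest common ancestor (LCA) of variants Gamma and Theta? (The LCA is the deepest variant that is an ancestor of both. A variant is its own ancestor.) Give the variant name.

Path from root to Gamma: Mu -> Eta -> Gamma
  ancestors of Gamma: {Mu, Eta, Gamma}
Path from root to Theta: Mu -> Theta
  ancestors of Theta: {Mu, Theta}
Common ancestors: {Mu}
Walk up from Theta: Theta (not in ancestors of Gamma), Mu (in ancestors of Gamma)
Deepest common ancestor (LCA) = Mu

Answer: Mu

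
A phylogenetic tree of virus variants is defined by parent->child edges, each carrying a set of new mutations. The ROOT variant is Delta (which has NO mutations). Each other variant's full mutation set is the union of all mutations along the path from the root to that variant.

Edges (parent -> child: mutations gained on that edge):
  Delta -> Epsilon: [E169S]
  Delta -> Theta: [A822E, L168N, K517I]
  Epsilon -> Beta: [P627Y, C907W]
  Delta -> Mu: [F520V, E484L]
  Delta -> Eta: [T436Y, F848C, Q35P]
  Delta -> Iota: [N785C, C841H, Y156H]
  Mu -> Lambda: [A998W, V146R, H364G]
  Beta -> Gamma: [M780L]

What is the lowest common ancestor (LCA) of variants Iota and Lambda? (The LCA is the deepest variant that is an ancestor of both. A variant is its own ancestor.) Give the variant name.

Path from root to Iota: Delta -> Iota
  ancestors of Iota: {Delta, Iota}
Path from root to Lambda: Delta -> Mu -> Lambda
  ancestors of Lambda: {Delta, Mu, Lambda}
Common ancestors: {Delta}
Walk up from Lambda: Lambda (not in ancestors of Iota), Mu (not in ancestors of Iota), Delta (in ancestors of Iota)
Deepest common ancestor (LCA) = Delta

Answer: Delta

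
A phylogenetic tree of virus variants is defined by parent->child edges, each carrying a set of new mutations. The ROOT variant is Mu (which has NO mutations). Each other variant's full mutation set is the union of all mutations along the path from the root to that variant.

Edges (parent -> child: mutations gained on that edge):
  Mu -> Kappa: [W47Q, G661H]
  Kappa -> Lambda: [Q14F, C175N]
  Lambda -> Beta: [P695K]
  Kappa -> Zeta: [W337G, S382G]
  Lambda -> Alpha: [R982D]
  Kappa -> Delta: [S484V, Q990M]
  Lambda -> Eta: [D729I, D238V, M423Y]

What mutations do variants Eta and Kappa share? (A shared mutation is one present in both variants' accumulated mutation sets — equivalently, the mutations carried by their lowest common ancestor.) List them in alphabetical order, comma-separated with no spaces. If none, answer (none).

Answer: G661H,W47Q

Derivation:
Accumulating mutations along path to Eta:
  At Mu: gained [] -> total []
  At Kappa: gained ['W47Q', 'G661H'] -> total ['G661H', 'W47Q']
  At Lambda: gained ['Q14F', 'C175N'] -> total ['C175N', 'G661H', 'Q14F', 'W47Q']
  At Eta: gained ['D729I', 'D238V', 'M423Y'] -> total ['C175N', 'D238V', 'D729I', 'G661H', 'M423Y', 'Q14F', 'W47Q']
Mutations(Eta) = ['C175N', 'D238V', 'D729I', 'G661H', 'M423Y', 'Q14F', 'W47Q']
Accumulating mutations along path to Kappa:
  At Mu: gained [] -> total []
  At Kappa: gained ['W47Q', 'G661H'] -> total ['G661H', 'W47Q']
Mutations(Kappa) = ['G661H', 'W47Q']
Intersection: ['C175N', 'D238V', 'D729I', 'G661H', 'M423Y', 'Q14F', 'W47Q'] ∩ ['G661H', 'W47Q'] = ['G661H', 'W47Q']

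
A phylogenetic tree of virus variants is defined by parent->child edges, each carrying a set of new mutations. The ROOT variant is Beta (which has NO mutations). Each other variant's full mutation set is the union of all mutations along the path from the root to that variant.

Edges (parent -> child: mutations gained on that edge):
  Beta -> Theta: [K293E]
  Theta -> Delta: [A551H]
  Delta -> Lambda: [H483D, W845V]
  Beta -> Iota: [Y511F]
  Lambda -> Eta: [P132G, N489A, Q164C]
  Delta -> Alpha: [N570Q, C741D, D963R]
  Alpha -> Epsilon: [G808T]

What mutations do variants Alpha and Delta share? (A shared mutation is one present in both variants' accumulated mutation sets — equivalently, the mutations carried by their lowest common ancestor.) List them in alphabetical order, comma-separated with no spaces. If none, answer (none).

Answer: A551H,K293E

Derivation:
Accumulating mutations along path to Alpha:
  At Beta: gained [] -> total []
  At Theta: gained ['K293E'] -> total ['K293E']
  At Delta: gained ['A551H'] -> total ['A551H', 'K293E']
  At Alpha: gained ['N570Q', 'C741D', 'D963R'] -> total ['A551H', 'C741D', 'D963R', 'K293E', 'N570Q']
Mutations(Alpha) = ['A551H', 'C741D', 'D963R', 'K293E', 'N570Q']
Accumulating mutations along path to Delta:
  At Beta: gained [] -> total []
  At Theta: gained ['K293E'] -> total ['K293E']
  At Delta: gained ['A551H'] -> total ['A551H', 'K293E']
Mutations(Delta) = ['A551H', 'K293E']
Intersection: ['A551H', 'C741D', 'D963R', 'K293E', 'N570Q'] ∩ ['A551H', 'K293E'] = ['A551H', 'K293E']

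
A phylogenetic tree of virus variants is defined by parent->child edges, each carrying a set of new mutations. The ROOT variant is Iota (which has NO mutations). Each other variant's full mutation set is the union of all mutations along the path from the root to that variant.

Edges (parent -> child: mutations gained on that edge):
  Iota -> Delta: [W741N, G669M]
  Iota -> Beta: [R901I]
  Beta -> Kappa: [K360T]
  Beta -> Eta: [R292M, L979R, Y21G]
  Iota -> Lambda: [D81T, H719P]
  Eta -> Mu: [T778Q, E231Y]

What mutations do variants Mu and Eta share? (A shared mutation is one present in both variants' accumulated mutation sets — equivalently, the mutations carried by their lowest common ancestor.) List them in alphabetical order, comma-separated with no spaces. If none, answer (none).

Answer: L979R,R292M,R901I,Y21G

Derivation:
Accumulating mutations along path to Mu:
  At Iota: gained [] -> total []
  At Beta: gained ['R901I'] -> total ['R901I']
  At Eta: gained ['R292M', 'L979R', 'Y21G'] -> total ['L979R', 'R292M', 'R901I', 'Y21G']
  At Mu: gained ['T778Q', 'E231Y'] -> total ['E231Y', 'L979R', 'R292M', 'R901I', 'T778Q', 'Y21G']
Mutations(Mu) = ['E231Y', 'L979R', 'R292M', 'R901I', 'T778Q', 'Y21G']
Accumulating mutations along path to Eta:
  At Iota: gained [] -> total []
  At Beta: gained ['R901I'] -> total ['R901I']
  At Eta: gained ['R292M', 'L979R', 'Y21G'] -> total ['L979R', 'R292M', 'R901I', 'Y21G']
Mutations(Eta) = ['L979R', 'R292M', 'R901I', 'Y21G']
Intersection: ['E231Y', 'L979R', 'R292M', 'R901I', 'T778Q', 'Y21G'] ∩ ['L979R', 'R292M', 'R901I', 'Y21G'] = ['L979R', 'R292M', 'R901I', 'Y21G']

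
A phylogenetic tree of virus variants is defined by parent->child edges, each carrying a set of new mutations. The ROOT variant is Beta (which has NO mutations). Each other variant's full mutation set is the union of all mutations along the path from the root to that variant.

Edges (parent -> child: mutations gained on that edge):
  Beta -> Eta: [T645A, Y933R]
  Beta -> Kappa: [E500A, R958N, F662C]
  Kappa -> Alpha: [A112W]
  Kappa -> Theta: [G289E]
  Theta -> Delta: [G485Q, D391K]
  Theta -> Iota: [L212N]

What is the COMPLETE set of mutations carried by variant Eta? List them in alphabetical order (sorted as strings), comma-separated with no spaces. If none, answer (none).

At Beta: gained [] -> total []
At Eta: gained ['T645A', 'Y933R'] -> total ['T645A', 'Y933R']

Answer: T645A,Y933R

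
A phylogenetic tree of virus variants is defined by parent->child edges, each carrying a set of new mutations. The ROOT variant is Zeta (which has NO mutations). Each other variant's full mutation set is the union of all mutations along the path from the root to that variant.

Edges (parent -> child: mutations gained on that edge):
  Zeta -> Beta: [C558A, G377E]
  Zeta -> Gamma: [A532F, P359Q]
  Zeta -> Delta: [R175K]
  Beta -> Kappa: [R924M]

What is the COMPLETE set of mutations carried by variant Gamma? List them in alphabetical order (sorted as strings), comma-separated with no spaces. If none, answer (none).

Answer: A532F,P359Q

Derivation:
At Zeta: gained [] -> total []
At Gamma: gained ['A532F', 'P359Q'] -> total ['A532F', 'P359Q']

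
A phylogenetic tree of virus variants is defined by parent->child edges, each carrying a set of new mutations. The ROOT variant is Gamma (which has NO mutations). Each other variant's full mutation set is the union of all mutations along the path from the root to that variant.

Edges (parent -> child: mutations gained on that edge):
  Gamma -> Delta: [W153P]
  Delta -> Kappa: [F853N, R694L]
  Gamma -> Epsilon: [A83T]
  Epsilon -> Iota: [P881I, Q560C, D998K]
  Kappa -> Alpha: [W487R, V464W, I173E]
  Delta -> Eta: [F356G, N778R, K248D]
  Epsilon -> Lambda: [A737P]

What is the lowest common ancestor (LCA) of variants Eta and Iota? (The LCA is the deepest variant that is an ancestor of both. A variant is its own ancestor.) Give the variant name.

Answer: Gamma

Derivation:
Path from root to Eta: Gamma -> Delta -> Eta
  ancestors of Eta: {Gamma, Delta, Eta}
Path from root to Iota: Gamma -> Epsilon -> Iota
  ancestors of Iota: {Gamma, Epsilon, Iota}
Common ancestors: {Gamma}
Walk up from Iota: Iota (not in ancestors of Eta), Epsilon (not in ancestors of Eta), Gamma (in ancestors of Eta)
Deepest common ancestor (LCA) = Gamma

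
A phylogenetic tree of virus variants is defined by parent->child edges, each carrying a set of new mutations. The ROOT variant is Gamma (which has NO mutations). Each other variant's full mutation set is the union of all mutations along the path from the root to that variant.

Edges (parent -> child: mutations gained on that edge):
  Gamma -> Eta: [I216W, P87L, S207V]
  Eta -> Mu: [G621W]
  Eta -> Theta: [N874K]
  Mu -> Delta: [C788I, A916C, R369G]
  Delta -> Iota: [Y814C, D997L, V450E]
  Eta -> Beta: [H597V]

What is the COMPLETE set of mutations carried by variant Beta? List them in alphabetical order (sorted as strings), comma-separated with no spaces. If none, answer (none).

At Gamma: gained [] -> total []
At Eta: gained ['I216W', 'P87L', 'S207V'] -> total ['I216W', 'P87L', 'S207V']
At Beta: gained ['H597V'] -> total ['H597V', 'I216W', 'P87L', 'S207V']

Answer: H597V,I216W,P87L,S207V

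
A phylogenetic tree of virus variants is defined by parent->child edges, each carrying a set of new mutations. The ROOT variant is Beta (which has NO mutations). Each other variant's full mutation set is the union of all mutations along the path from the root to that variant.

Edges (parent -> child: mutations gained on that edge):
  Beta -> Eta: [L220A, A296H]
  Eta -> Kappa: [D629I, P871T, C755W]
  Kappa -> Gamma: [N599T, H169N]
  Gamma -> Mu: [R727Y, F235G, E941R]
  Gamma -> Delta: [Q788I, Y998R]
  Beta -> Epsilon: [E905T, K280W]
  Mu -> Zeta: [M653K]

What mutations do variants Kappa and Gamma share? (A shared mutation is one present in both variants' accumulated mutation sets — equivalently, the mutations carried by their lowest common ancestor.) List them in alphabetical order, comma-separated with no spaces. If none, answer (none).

Answer: A296H,C755W,D629I,L220A,P871T

Derivation:
Accumulating mutations along path to Kappa:
  At Beta: gained [] -> total []
  At Eta: gained ['L220A', 'A296H'] -> total ['A296H', 'L220A']
  At Kappa: gained ['D629I', 'P871T', 'C755W'] -> total ['A296H', 'C755W', 'D629I', 'L220A', 'P871T']
Mutations(Kappa) = ['A296H', 'C755W', 'D629I', 'L220A', 'P871T']
Accumulating mutations along path to Gamma:
  At Beta: gained [] -> total []
  At Eta: gained ['L220A', 'A296H'] -> total ['A296H', 'L220A']
  At Kappa: gained ['D629I', 'P871T', 'C755W'] -> total ['A296H', 'C755W', 'D629I', 'L220A', 'P871T']
  At Gamma: gained ['N599T', 'H169N'] -> total ['A296H', 'C755W', 'D629I', 'H169N', 'L220A', 'N599T', 'P871T']
Mutations(Gamma) = ['A296H', 'C755W', 'D629I', 'H169N', 'L220A', 'N599T', 'P871T']
Intersection: ['A296H', 'C755W', 'D629I', 'L220A', 'P871T'] ∩ ['A296H', 'C755W', 'D629I', 'H169N', 'L220A', 'N599T', 'P871T'] = ['A296H', 'C755W', 'D629I', 'L220A', 'P871T']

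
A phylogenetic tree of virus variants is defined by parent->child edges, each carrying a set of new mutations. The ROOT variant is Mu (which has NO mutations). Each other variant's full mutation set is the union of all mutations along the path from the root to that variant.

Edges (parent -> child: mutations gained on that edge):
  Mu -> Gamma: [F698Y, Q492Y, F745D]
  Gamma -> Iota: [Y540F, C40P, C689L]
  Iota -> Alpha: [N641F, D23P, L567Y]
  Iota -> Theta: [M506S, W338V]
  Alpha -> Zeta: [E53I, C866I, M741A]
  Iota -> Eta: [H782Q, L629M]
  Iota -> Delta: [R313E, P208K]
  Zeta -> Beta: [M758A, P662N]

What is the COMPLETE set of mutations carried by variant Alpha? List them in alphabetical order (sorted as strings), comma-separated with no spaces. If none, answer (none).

At Mu: gained [] -> total []
At Gamma: gained ['F698Y', 'Q492Y', 'F745D'] -> total ['F698Y', 'F745D', 'Q492Y']
At Iota: gained ['Y540F', 'C40P', 'C689L'] -> total ['C40P', 'C689L', 'F698Y', 'F745D', 'Q492Y', 'Y540F']
At Alpha: gained ['N641F', 'D23P', 'L567Y'] -> total ['C40P', 'C689L', 'D23P', 'F698Y', 'F745D', 'L567Y', 'N641F', 'Q492Y', 'Y540F']

Answer: C40P,C689L,D23P,F698Y,F745D,L567Y,N641F,Q492Y,Y540F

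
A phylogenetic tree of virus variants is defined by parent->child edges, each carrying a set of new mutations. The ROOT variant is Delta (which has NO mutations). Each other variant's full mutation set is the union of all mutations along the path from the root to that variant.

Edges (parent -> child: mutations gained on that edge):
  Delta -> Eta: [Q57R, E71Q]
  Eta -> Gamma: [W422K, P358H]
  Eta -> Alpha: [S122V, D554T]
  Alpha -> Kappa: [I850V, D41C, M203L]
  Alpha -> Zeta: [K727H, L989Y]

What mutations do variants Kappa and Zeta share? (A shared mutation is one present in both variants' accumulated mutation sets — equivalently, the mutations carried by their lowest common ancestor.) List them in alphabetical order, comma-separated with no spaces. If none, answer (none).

Accumulating mutations along path to Kappa:
  At Delta: gained [] -> total []
  At Eta: gained ['Q57R', 'E71Q'] -> total ['E71Q', 'Q57R']
  At Alpha: gained ['S122V', 'D554T'] -> total ['D554T', 'E71Q', 'Q57R', 'S122V']
  At Kappa: gained ['I850V', 'D41C', 'M203L'] -> total ['D41C', 'D554T', 'E71Q', 'I850V', 'M203L', 'Q57R', 'S122V']
Mutations(Kappa) = ['D41C', 'D554T', 'E71Q', 'I850V', 'M203L', 'Q57R', 'S122V']
Accumulating mutations along path to Zeta:
  At Delta: gained [] -> total []
  At Eta: gained ['Q57R', 'E71Q'] -> total ['E71Q', 'Q57R']
  At Alpha: gained ['S122V', 'D554T'] -> total ['D554T', 'E71Q', 'Q57R', 'S122V']
  At Zeta: gained ['K727H', 'L989Y'] -> total ['D554T', 'E71Q', 'K727H', 'L989Y', 'Q57R', 'S122V']
Mutations(Zeta) = ['D554T', 'E71Q', 'K727H', 'L989Y', 'Q57R', 'S122V']
Intersection: ['D41C', 'D554T', 'E71Q', 'I850V', 'M203L', 'Q57R', 'S122V'] ∩ ['D554T', 'E71Q', 'K727H', 'L989Y', 'Q57R', 'S122V'] = ['D554T', 'E71Q', 'Q57R', 'S122V']

Answer: D554T,E71Q,Q57R,S122V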